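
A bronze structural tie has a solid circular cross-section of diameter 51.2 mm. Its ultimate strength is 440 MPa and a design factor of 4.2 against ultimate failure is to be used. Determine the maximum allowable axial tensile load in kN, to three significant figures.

σ_allow = 440/4.2 = 104.8 MPa.
A = πd²/4 = π×51.2²/4 = 2059 mm².
F_allow = σ_allow × A = 104.8×2059 = 215700 N.

F_allow = 216 kN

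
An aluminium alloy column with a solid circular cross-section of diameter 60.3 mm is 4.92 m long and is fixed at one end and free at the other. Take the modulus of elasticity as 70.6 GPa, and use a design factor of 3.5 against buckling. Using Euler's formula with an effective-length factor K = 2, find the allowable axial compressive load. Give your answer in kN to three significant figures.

I = πd⁴/64 = π×60.3⁴/64 = 649000 mm⁴.
Effective length L_e = KL = 2×4.92 m = 9840 mm.
Euler critical load P_cr = π²EI/L_e² = π²×70600×649000/9840² = 4670 N.
P_allow = P_cr/n = 4670/3.5 = 1334 N.

P_allow = 1.33 kN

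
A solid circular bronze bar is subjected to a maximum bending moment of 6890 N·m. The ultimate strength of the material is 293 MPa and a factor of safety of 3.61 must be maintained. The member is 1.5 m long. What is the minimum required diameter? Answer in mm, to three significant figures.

d = 95.3 mm

σ_allow = 293/3.61 = 81.16 MPa.
For a solid circular section σ = 32M/(πd³), so d³ = 32M/(π σ_allow) = 32×6890000/(π×81.16) = 864700 mm³.
d = 95.27 mm.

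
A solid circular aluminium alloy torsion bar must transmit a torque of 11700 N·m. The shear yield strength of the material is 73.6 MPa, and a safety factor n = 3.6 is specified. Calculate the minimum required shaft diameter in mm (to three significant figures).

d = 143 mm

Allowable shear stress τ_allow = 73.6/3.6 = 20.44 MPa.
For a solid shaft τ = 16T/(πd³), so d³ = 16T/(π τ_allow) = 16×1.1700×10^7/(π×20.44) = 2.915×10^6 mm³.
d = (2.915×10^6)^(1/3) = 142.8 mm.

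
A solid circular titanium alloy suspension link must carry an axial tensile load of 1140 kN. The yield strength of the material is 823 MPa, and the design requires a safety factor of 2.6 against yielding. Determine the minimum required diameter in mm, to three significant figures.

d = 67.7 mm

Allowable stress σ_allow = 823/2.6 = 316.5 MPa.
Required area A = F/σ_allow = 1140000/316.5 = 3601 mm².
A = πd²/4 → d = √(4A/π) = 67.72 mm.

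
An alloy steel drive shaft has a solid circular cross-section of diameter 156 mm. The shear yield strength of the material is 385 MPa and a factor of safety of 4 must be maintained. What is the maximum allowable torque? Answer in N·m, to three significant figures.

T_allow = 71700 N·m

τ_allow = 385/4 = 96.25 MPa.
For a solid shaft T_allow = τ_allow·πd³/16; πd³/16 = π×156³/16 = 745400 mm³.
T_allow = 96.25×745400 = 7.175×10^7 N·mm = 71750 N·m.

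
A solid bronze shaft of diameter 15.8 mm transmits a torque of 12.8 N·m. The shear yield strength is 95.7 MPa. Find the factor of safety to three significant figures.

τ = 16T/(πd³) = 16×12800/(π×15.8³) = 16.53 MPa.
n = τ_limit/τ = 95.7/16.53 = 5.790.

n = 5.79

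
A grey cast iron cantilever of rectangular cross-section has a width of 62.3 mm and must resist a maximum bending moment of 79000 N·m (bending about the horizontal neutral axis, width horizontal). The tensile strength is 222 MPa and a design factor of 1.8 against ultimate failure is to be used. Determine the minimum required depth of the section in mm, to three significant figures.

σ_allow = 222/1.8 = 123.3 MPa.
For a rectangular section σ = 6M/(bh²), so h² = 6M/(b σ_allow) = 6×7.9000×10^7/(62.3×123.3) = 61690 mm².
h = 248.4 mm.

h = 248 mm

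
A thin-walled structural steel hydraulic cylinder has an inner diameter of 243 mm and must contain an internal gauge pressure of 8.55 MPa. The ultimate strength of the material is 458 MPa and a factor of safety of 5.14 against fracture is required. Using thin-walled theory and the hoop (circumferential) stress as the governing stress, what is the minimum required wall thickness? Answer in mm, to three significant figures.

t = 11.7 mm

σ_allow = 458/5.14 = 89.11 MPa.
Hoop stress σ_h = pD/(2t), so t = pD/(2σ_allow) = 8.55×243/(2×89.11) = 11.66 mm.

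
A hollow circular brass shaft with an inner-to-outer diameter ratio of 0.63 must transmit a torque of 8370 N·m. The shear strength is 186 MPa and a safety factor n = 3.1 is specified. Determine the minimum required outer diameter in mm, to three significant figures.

τ_allow = 186/3.1 = 60.00 MPa.
For a hollow shaft τ = 16T/[πd_o³(1−k⁴)] with k = 0.63, so 1−k⁴ = 0.8425.
d_o³ = 16T/[π τ_allow (1−k⁴)] = 16×8370000/(π×60.00×0.8425) = 843300 mm³.
d_o = 94.48 mm.

d_o = 94.5 mm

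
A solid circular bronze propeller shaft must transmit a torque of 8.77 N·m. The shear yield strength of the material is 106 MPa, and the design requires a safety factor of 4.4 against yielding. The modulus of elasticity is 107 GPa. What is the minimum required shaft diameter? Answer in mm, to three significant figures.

Allowable shear stress τ_allow = 106/4.4 = 24.09 MPa.
For a solid shaft τ = 16T/(πd³), so d³ = 16T/(π τ_allow) = 16×8770.0/(π×24.09) = 1854 mm³.
d = (1854)^(1/3) = 12.28 mm.

d = 12.3 mm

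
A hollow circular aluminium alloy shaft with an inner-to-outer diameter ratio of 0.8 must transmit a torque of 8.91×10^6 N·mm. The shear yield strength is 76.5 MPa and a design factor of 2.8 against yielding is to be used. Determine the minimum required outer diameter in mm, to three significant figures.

τ_allow = 76.5/2.8 = 27.32 MPa.
For a hollow shaft τ = 16T/[πd_o³(1−k⁴)] with k = 0.8, so 1−k⁴ = 0.5904.
d_o³ = 16T/[π τ_allow (1−k⁴)] = 16×8910000/(π×27.32×0.5904) = 2.813×10^6 mm³.
d_o = 141.2 mm.

d_o = 141 mm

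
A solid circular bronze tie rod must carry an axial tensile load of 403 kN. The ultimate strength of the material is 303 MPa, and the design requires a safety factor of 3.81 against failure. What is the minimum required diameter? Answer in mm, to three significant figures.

d = 80.3 mm

Allowable stress σ_allow = 303/3.81 = 79.53 MPa.
Required area A = F/σ_allow = 403000/79.53 = 5067 mm².
A = πd²/4 → d = √(4A/π) = 80.32 mm.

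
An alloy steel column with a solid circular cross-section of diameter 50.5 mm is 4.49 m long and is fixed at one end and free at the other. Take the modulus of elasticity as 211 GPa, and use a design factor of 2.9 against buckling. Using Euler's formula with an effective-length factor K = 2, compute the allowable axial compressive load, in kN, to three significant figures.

P_allow = 2.84 kN

I = πd⁴/64 = π×50.5⁴/64 = 319300 mm⁴.
Effective length L_e = KL = 2×4.49 m = 8980 mm.
Euler critical load P_cr = π²EI/L_e² = π²×211000×319300/8980² = 8245 N.
P_allow = P_cr/n = 8245/2.9 = 2843 N.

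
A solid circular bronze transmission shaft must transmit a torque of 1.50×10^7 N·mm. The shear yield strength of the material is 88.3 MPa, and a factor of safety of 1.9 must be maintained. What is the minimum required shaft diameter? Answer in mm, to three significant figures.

d = 118 mm

Allowable shear stress τ_allow = 88.3/1.9 = 46.47 MPa.
For a solid shaft τ = 16T/(πd³), so d³ = 16T/(π τ_allow) = 16×1.5000×10^7/(π×46.47) = 1.644×10^6 mm³.
d = (1.644×10^6)^(1/3) = 118.0 mm.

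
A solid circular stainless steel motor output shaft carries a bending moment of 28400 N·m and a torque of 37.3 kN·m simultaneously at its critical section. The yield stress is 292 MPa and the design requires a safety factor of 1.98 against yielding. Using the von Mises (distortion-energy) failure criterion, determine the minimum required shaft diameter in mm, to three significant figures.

d = 144 mm

σ_allow = σ_y/n = 292/1.98 = 147.5 MPa.
For a solid shaft σ_b = 32M/(πd³) and τ = 16T/(πd³), so the von Mises stress is σ' = (16/πd³)·√(4M²+3T²).
√(4M²+3T²) = √(4×(2.840×10^7)² + 3×(3.730×10^7)²) = 8.602×10^7 N·mm.
d³ = 16×8.602×10^7/(π×147.5) = 2.971×10^6 mm³.
d = 143.8 mm.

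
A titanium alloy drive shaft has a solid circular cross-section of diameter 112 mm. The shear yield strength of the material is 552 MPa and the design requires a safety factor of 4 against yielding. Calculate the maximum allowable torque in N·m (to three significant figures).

T_allow = 38100 N·m

τ_allow = 552/4 = 138.0 MPa.
For a solid shaft T_allow = τ_allow·πd³/16; πd³/16 = π×112³/16 = 275900 mm³.
T_allow = 138.0×275900 = 3.807×10^7 N·mm = 38070 N·m.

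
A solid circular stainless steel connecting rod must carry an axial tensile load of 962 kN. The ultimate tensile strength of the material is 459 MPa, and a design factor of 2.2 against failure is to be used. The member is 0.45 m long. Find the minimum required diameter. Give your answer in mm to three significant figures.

d = 76.6 mm

Allowable stress σ_allow = 459/2.2 = 208.6 MPa.
Required area A = F/σ_allow = 962000/208.6 = 4611 mm².
A = πd²/4 → d = √(4A/π) = 76.62 mm.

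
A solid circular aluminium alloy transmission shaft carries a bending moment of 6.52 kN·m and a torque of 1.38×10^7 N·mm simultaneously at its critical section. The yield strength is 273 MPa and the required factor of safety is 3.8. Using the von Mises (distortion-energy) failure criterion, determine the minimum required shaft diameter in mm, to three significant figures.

σ_allow = σ_y/n = 273/3.8 = 71.84 MPa.
For a solid shaft σ_b = 32M/(πd³) and τ = 16T/(πd³), so the von Mises stress is σ' = (16/πd³)·√(4M²+3T²).
√(4M²+3T²) = √(4×(6.520×10^6)² + 3×(1.380×10^7)²) = 2.723×10^7 N·mm.
d³ = 16×2.723×10^7/(π×71.84) = 1.930×10^6 mm³.
d = 124.5 mm.

d = 125 mm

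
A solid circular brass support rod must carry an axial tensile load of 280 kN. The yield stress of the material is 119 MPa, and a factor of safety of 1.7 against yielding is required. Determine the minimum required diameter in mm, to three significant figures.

Allowable stress σ_allow = 119/1.7 = 70.00 MPa.
Required area A = F/σ_allow = 280000/70.00 = 4000 mm².
A = πd²/4 → d = √(4A/π) = 71.36 mm.

d = 71.4 mm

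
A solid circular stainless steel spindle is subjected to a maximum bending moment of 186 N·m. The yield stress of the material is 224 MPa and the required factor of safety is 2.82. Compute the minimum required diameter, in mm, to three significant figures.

σ_allow = 224/2.82 = 79.43 MPa.
For a solid circular section σ = 32M/(πd³), so d³ = 32M/(π σ_allow) = 32×186000/(π×79.43) = 23850 mm³.
d = 28.79 mm.

d = 28.8 mm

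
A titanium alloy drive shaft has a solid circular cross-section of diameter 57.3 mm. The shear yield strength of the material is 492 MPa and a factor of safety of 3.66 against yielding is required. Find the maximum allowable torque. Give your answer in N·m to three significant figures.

τ_allow = 492/3.66 = 134.4 MPa.
For a solid shaft T_allow = τ_allow·πd³/16; πd³/16 = π×57.3³/16 = 36940 mm³.
T_allow = 134.4×36940 = 4.966×10^6 N·mm = 4966 N·m.

T_allow = 4970 N·m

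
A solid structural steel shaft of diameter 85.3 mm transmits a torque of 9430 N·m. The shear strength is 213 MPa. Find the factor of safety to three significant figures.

n = 2.75

τ = 16T/(πd³) = 16×9430000/(π×85.3³) = 77.38 MPa.
n = τ_limit/τ = 213/77.38 = 2.753.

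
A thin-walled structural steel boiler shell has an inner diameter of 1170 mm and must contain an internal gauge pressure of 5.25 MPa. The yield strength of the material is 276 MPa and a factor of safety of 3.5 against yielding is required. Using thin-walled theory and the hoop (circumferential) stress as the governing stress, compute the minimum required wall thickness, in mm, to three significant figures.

t = 38.9 mm

σ_allow = 276/3.5 = 78.86 MPa.
Hoop stress σ_h = pD/(2t), so t = pD/(2σ_allow) = 5.25×1170/(2×78.86) = 38.95 mm.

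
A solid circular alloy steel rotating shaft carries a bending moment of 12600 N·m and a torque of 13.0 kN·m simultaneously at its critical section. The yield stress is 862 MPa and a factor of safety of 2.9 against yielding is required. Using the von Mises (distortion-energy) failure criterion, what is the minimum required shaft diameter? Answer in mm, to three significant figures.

d = 83.3 mm

σ_allow = σ_y/n = 862/2.9 = 297.2 MPa.
For a solid shaft σ_b = 32M/(πd³) and τ = 16T/(πd³), so the von Mises stress is σ' = (16/πd³)·√(4M²+3T²).
√(4M²+3T²) = √(4×(1.260×10^7)² + 3×(1.300×10^7)²) = 3.379×10^7 N·mm.
d³ = 16×3.379×10^7/(π×297.2) = 579000 mm³.
d = 83.35 mm.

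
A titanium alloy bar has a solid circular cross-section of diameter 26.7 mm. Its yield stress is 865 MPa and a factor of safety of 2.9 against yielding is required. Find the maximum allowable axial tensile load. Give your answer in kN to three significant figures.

F_allow = 167 kN

σ_allow = 865/2.9 = 298.3 MPa.
A = πd²/4 = π×26.7²/4 = 559.9 mm².
F_allow = σ_allow × A = 298.3×559.9 = 167000 N.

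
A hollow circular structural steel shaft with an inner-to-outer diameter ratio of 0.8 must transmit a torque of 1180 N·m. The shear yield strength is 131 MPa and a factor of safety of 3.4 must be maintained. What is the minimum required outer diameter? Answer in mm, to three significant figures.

τ_allow = 131/3.4 = 38.53 MPa.
For a hollow shaft τ = 16T/[πd_o³(1−k⁴)] with k = 0.8, so 1−k⁴ = 0.5904.
d_o³ = 16T/[π τ_allow (1−k⁴)] = 16×1180000/(π×38.53×0.5904) = 264200 mm³.
d_o = 64.17 mm.

d_o = 64.2 mm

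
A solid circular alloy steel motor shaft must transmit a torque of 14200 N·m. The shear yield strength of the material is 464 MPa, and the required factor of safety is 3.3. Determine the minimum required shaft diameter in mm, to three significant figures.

Allowable shear stress τ_allow = 464/3.3 = 140.6 MPa.
For a solid shaft τ = 16T/(πd³), so d³ = 16T/(π τ_allow) = 16×1.4200×10^7/(π×140.6) = 514300 mm³.
d = (514300)^(1/3) = 80.12 mm.

d = 80.1 mm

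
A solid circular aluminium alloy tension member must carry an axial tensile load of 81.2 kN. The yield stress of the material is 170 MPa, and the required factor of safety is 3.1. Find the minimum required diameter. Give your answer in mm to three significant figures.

Allowable stress σ_allow = 170/3.1 = 54.84 MPa.
Required area A = F/σ_allow = 81200/54.84 = 1481 mm².
A = πd²/4 → d = √(4A/π) = 43.42 mm.

d = 43.4 mm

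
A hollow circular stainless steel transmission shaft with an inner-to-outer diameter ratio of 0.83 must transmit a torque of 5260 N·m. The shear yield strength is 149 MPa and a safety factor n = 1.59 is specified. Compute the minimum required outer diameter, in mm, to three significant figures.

d_o = 81.6 mm

τ_allow = 149/1.59 = 93.71 MPa.
For a hollow shaft τ = 16T/[πd_o³(1−k⁴)] with k = 0.83, so 1−k⁴ = 0.5254.
d_o³ = 16T/[π τ_allow (1−k⁴)] = 16×5260000/(π×93.71×0.5254) = 544100 mm³.
d_o = 81.64 mm.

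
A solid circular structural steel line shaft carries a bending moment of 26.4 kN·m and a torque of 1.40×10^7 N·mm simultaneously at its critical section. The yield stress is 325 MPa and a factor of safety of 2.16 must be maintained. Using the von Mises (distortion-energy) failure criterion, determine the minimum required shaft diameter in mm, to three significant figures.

d = 125 mm

σ_allow = σ_y/n = 325/2.16 = 150.5 MPa.
For a solid shaft σ_b = 32M/(πd³) and τ = 16T/(πd³), so the von Mises stress is σ' = (16/πd³)·√(4M²+3T²).
√(4M²+3T²) = √(4×(2.640×10^7)² + 3×(1.400×10^7)²) = 5.810×10^7 N·mm.
d³ = 16×5.810×10^7/(π×150.5) = 1.967×10^6 mm³.
d = 125.3 mm.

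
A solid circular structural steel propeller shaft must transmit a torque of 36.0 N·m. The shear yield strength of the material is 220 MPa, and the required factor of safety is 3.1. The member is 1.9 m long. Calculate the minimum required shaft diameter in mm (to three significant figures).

Allowable shear stress τ_allow = 220/3.1 = 70.97 MPa.
For a solid shaft τ = 16T/(πd³), so d³ = 16T/(π τ_allow) = 16×36000/(π×70.97) = 2584 mm³.
d = (2584)^(1/3) = 13.72 mm.

d = 13.7 mm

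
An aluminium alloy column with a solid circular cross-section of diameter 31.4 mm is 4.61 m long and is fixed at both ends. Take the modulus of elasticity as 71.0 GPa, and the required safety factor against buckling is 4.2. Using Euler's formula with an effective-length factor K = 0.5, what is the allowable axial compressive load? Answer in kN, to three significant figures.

I = πd⁴/64 = π×31.4⁴/64 = 47720 mm⁴.
Effective length L_e = KL = 0.5×4.61 m = 2305 mm.
Euler critical load P_cr = π²EI/L_e² = π²×71000×47720/2305² = 6294 N.
P_allow = P_cr/n = 6294/4.2 = 1498 N.

P_allow = 1.50 kN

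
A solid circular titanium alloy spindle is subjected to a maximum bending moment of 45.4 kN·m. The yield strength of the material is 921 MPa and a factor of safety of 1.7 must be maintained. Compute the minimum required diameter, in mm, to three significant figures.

d = 94.9 mm

σ_allow = 921/1.7 = 541.8 MPa.
For a solid circular section σ = 32M/(πd³), so d³ = 32M/(π σ_allow) = 32×4.5400×10^7/(π×541.8) = 853600 mm³.
d = 94.86 mm.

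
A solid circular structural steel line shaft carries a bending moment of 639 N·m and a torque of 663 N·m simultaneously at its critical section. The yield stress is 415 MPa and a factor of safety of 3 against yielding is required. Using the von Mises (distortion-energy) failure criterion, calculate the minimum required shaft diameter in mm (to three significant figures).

σ_allow = σ_y/n = 415/3 = 138.3 MPa.
For a solid shaft σ_b = 32M/(πd³) and τ = 16T/(πd³), so the von Mises stress is σ' = (16/πd³)·√(4M²+3T²).
√(4M²+3T²) = √(4×(639000)² + 3×(663000)²) = 1.718×10^6 N·mm.
d³ = 16×1.718×10^6/(π×138.3) = 63260 mm³.
d = 39.84 mm.

d = 39.8 mm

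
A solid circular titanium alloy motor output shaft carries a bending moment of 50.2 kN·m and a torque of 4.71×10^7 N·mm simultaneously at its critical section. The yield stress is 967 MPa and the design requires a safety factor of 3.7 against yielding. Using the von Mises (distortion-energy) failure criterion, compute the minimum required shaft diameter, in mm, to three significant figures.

d = 136 mm

σ_allow = σ_y/n = 967/3.7 = 261.4 MPa.
For a solid shaft σ_b = 32M/(πd³) and τ = 16T/(πd³), so the von Mises stress is σ' = (16/πd³)·√(4M²+3T²).
√(4M²+3T²) = √(4×(5.020×10^7)² + 3×(4.710×10^7)²) = 1.294×10^8 N·mm.
d³ = 16×1.294×10^8/(π×261.4) = 2.521×10^6 mm³.
d = 136.1 mm.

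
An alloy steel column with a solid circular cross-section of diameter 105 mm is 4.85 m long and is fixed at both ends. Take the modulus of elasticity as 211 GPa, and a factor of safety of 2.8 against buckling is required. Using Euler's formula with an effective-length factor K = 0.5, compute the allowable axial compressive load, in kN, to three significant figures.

I = πd⁴/64 = π×105⁴/64 = 5.967×10^6 mm⁴.
Effective length L_e = KL = 0.5×4.85 m = 2425 mm.
Euler critical load P_cr = π²EI/L_e² = π²×211000×5.967×10^6/2425² = 2.113×10^6 N.
P_allow = P_cr/n = 2.113×10^6/2.8 = 754600 N.

P_allow = 755 kN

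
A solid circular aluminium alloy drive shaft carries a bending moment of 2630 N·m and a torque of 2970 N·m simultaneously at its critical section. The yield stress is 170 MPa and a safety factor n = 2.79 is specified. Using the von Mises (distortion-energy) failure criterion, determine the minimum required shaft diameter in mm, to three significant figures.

d = 85.0 mm

σ_allow = σ_y/n = 170/2.79 = 60.93 MPa.
For a solid shaft σ_b = 32M/(πd³) and τ = 16T/(πd³), so the von Mises stress is σ' = (16/πd³)·√(4M²+3T²).
√(4M²+3T²) = √(4×(2.630×10^6)² + 3×(2.970×10^6)²) = 7.357×10^6 N·mm.
d³ = 16×7.357×10^6/(π×60.93) = 615000 mm³.
d = 85.04 mm.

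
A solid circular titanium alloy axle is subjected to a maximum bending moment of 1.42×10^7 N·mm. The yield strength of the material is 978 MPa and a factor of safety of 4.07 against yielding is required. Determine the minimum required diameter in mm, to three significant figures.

d = 84.4 mm

σ_allow = 978/4.07 = 240.3 MPa.
For a solid circular section σ = 32M/(πd³), so d³ = 32M/(π σ_allow) = 32×1.4200×10^7/(π×240.3) = 601900 mm³.
d = 84.43 mm.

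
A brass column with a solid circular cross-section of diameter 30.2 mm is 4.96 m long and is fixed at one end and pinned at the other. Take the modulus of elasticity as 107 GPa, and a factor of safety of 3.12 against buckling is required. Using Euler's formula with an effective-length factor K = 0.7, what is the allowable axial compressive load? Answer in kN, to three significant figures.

P_allow = 1.15 kN

I = πd⁴/64 = π×30.2⁴/64 = 40830 mm⁴.
Effective length L_e = KL = 0.7×4.96 m = 3472 mm.
Euler critical load P_cr = π²EI/L_e² = π²×107000×40830/3472² = 3577 N.
P_allow = P_cr/n = 3577/3.12 = 1146 N.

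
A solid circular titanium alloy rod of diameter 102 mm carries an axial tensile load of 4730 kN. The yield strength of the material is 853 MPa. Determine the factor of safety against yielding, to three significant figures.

A = πd²/4 = 8171 mm².
σ = F/A = 4730000/8171 = 578.9 MPa.
n = 853/578.9 = 1.474.

n = 1.47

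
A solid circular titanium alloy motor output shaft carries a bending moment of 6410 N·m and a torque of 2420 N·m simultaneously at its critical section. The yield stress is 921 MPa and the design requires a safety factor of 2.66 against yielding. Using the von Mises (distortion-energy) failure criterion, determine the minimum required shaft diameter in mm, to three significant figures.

σ_allow = σ_y/n = 921/2.66 = 346.2 MPa.
For a solid shaft σ_b = 32M/(πd³) and τ = 16T/(πd³), so the von Mises stress is σ' = (16/πd³)·√(4M²+3T²).
√(4M²+3T²) = √(4×(6.410×10^6)² + 3×(2.420×10^6)²) = 1.349×10^7 N·mm.
d³ = 16×1.349×10^7/(π×346.2) = 198400 mm³.
d = 58.32 mm.

d = 58.3 mm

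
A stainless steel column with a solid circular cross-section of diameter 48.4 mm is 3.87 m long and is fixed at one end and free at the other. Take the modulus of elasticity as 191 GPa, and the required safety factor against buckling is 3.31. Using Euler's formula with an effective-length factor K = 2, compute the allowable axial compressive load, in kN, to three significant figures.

P_allow = 2.56 kN

I = πd⁴/64 = π×48.4⁴/64 = 269400 mm⁴.
Effective length L_e = KL = 2×3.87 m = 7740 mm.
Euler critical load P_cr = π²EI/L_e² = π²×191000×269400/7740² = 8476 N.
P_allow = P_cr/n = 8476/3.31 = 2561 N.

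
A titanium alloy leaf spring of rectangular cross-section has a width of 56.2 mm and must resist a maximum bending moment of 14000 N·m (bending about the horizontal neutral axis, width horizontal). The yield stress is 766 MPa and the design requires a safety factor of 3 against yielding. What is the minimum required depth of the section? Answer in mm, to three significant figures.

σ_allow = 766/3 = 255.3 MPa.
For a rectangular section σ = 6M/(bh²), so h² = 6M/(b σ_allow) = 6×1.4000×10^7/(56.2×255.3) = 5854 mm².
h = 76.51 mm.

h = 76.5 mm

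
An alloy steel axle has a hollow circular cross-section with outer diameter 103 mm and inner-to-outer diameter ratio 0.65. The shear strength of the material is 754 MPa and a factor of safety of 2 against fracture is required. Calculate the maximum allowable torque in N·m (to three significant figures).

τ_allow = 754/2 = 377.0 MPa.
For a hollow shaft T_allow = τ_allow·πd_o³(1−k⁴)/16 with 1−k⁴ = 0.8215, so πd_o³(1−k⁴)/16 = 176300 mm³.
T_allow = 377.0×176300 = 6.645×10^7 N·mm = 66450 N·m.

T_allow = 66400 N·m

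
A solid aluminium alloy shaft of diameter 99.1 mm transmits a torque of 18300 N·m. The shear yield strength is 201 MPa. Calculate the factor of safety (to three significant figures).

n = 2.10

τ = 16T/(πd³) = 16×1.8300×10^7/(π×99.1³) = 95.76 MPa.
n = τ_limit/τ = 201/95.76 = 2.099.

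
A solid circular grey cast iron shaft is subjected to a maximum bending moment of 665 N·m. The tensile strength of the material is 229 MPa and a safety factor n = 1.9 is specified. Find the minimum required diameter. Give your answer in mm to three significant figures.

σ_allow = 229/1.9 = 120.5 MPa.
For a solid circular section σ = 32M/(πd³), so d³ = 32M/(π σ_allow) = 32×665000/(π×120.5) = 56200 mm³.
d = 38.30 mm.

d = 38.3 mm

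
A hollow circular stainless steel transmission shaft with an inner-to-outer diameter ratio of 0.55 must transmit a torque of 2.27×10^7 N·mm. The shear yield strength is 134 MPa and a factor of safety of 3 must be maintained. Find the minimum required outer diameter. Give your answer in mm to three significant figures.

τ_allow = 134/3 = 44.67 MPa.
For a hollow shaft τ = 16T/[πd_o³(1−k⁴)] with k = 0.55, so 1−k⁴ = 0.9085.
d_o³ = 16T/[π τ_allow (1−k⁴)] = 16×2.2700×10^7/(π×44.67×0.9085) = 2.849×10^6 mm³.
d_o = 141.8 mm.

d_o = 142 mm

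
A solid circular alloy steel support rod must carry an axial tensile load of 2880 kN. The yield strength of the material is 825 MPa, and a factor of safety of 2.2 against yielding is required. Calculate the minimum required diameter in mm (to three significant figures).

d = 98.9 mm

Allowable stress σ_allow = 825/2.2 = 375.0 MPa.
Required area A = F/σ_allow = 2880000/375.0 = 7680 mm².
A = πd²/4 → d = √(4A/π) = 98.89 mm.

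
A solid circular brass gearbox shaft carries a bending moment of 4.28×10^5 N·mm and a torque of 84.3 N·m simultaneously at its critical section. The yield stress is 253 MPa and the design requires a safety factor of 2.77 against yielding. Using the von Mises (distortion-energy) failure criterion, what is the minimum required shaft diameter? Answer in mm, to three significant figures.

d = 36.4 mm

σ_allow = σ_y/n = 253/2.77 = 91.34 MPa.
For a solid shaft σ_b = 32M/(πd³) and τ = 16T/(πd³), so the von Mises stress is σ' = (16/πd³)·√(4M²+3T²).
√(4M²+3T²) = √(4×(428000)² + 3×(84300)²) = 868400 N·mm.
d³ = 16×868400/(π×91.34) = 48420 mm³.
d = 36.45 mm.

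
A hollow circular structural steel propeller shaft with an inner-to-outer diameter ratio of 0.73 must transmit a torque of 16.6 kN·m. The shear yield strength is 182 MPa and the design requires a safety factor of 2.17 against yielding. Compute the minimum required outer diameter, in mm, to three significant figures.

τ_allow = 182/2.17 = 83.87 MPa.
For a hollow shaft τ = 16T/[πd_o³(1−k⁴)] with k = 0.73, so 1−k⁴ = 0.7160.
d_o³ = 16T/[π τ_allow (1−k⁴)] = 16×1.6600×10^7/(π×83.87×0.7160) = 1.408×10^6 mm³.
d_o = 112.1 mm.

d_o = 112 mm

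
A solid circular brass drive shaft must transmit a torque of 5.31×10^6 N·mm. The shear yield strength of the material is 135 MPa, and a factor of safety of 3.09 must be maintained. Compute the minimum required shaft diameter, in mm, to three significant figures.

d = 85.2 mm

Allowable shear stress τ_allow = 135/3.09 = 43.69 MPa.
For a solid shaft τ = 16T/(πd³), so d³ = 16T/(π τ_allow) = 16×5310000/(π×43.69) = 619000 mm³.
d = (619000)^(1/3) = 85.22 mm.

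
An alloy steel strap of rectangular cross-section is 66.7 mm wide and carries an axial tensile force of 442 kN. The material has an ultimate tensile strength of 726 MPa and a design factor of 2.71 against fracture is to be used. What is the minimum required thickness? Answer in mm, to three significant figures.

σ_allow = 726/2.71 = 267.9 MPa.
Required area A = F/σ_allow = 442000/267.9 = 1650 mm².
t = A/w = 1650/66.7 = 24.74 mm.

t = 24.7 mm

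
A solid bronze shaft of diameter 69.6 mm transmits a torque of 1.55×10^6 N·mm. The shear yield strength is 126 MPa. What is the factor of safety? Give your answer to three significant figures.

n = 5.38

τ = 16T/(πd³) = 16×1550000/(π×69.6³) = 23.41 MPa.
n = τ_limit/τ = 126/23.41 = 5.381.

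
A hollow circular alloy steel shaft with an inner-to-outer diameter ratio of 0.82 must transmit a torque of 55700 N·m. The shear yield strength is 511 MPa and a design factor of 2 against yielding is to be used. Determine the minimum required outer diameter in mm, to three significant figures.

d_o = 127 mm

τ_allow = 511/2 = 255.5 MPa.
For a hollow shaft τ = 16T/[πd_o³(1−k⁴)] with k = 0.82, so 1−k⁴ = 0.5479.
d_o³ = 16T/[π τ_allow (1−k⁴)] = 16×5.5700×10^7/(π×255.5×0.5479) = 2.027×10^6 mm³.
d_o = 126.5 mm.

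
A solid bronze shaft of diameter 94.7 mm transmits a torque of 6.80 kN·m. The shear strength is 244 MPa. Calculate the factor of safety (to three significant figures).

τ = 16T/(πd³) = 16×6800000/(π×94.7³) = 40.78 MPa.
n = τ_limit/τ = 244/40.78 = 5.984.

n = 5.98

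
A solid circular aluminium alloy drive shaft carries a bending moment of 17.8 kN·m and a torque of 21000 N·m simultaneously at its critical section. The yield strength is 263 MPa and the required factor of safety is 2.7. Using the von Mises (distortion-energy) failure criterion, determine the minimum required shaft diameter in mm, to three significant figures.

σ_allow = σ_y/n = 263/2.7 = 97.41 MPa.
For a solid shaft σ_b = 32M/(πd³) and τ = 16T/(πd³), so the von Mises stress is σ' = (16/πd³)·√(4M²+3T²).
√(4M²+3T²) = √(4×(1.780×10^7)² + 3×(2.100×10^7)²) = 5.090×10^7 N·mm.
d³ = 16×5.090×10^7/(π×97.41) = 2.661×10^6 mm³.
d = 138.6 mm.

d = 139 mm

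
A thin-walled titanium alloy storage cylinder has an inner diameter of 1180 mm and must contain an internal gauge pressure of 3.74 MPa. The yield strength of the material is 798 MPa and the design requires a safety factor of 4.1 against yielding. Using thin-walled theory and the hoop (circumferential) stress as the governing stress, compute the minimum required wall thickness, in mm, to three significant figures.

σ_allow = 798/4.1 = 194.6 MPa.
Hoop stress σ_h = pD/(2t), so t = pD/(2σ_allow) = 3.74×1180/(2×194.6) = 11.34 mm.

t = 11.3 mm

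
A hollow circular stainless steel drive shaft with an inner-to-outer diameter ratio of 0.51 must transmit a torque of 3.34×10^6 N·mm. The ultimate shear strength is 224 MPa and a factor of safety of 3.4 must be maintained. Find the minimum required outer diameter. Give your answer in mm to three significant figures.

d_o = 65.2 mm

τ_allow = 224/3.4 = 65.88 MPa.
For a hollow shaft τ = 16T/[πd_o³(1−k⁴)] with k = 0.51, so 1−k⁴ = 0.9323.
d_o³ = 16T/[π τ_allow (1−k⁴)] = 16×3340000/(π×65.88×0.9323) = 276900 mm³.
d_o = 65.18 mm.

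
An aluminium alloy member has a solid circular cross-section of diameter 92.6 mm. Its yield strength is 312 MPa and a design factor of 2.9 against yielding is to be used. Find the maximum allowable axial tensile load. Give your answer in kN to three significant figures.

σ_allow = 312/2.9 = 107.6 MPa.
A = πd²/4 = π×92.6²/4 = 6735 mm².
F_allow = σ_allow × A = 107.6×6735 = 724600 N.

F_allow = 725 kN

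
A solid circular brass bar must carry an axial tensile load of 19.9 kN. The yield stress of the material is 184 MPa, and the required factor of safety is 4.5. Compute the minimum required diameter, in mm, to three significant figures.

Allowable stress σ_allow = 184/4.5 = 40.89 MPa.
Required area A = F/σ_allow = 19900/40.89 = 486.7 mm².
A = πd²/4 → d = √(4A/π) = 24.89 mm.

d = 24.9 mm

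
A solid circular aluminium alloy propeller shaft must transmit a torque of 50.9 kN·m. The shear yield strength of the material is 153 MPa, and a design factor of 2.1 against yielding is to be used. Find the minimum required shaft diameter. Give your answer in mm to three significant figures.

d = 153 mm

Allowable shear stress τ_allow = 153/2.1 = 72.86 MPa.
For a solid shaft τ = 16T/(πd³), so d³ = 16T/(π τ_allow) = 16×5.0900×10^7/(π×72.86) = 3.558×10^6 mm³.
d = (3.558×10^6)^(1/3) = 152.7 mm.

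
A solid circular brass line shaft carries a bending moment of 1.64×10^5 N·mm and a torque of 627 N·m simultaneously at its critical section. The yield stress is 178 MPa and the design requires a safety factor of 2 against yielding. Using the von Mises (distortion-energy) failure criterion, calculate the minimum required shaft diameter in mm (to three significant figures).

σ_allow = σ_y/n = 178/2 = 89.00 MPa.
For a solid shaft σ_b = 32M/(πd³) and τ = 16T/(πd³), so the von Mises stress is σ' = (16/πd³)·√(4M²+3T²).
√(4M²+3T²) = √(4×(164000)² + 3×(627000)²) = 1.134×10^6 N·mm.
d³ = 16×1.134×10^6/(π×89.00) = 64920 mm³.
d = 40.19 mm.

d = 40.2 mm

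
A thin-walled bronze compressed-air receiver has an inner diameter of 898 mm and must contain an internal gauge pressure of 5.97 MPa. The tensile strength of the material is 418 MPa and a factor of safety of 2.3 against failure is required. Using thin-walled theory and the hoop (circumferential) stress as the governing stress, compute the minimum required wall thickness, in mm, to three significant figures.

t = 14.7 mm

σ_allow = 418/2.3 = 181.7 MPa.
Hoop stress σ_h = pD/(2t), so t = pD/(2σ_allow) = 5.97×898/(2×181.7) = 14.75 mm.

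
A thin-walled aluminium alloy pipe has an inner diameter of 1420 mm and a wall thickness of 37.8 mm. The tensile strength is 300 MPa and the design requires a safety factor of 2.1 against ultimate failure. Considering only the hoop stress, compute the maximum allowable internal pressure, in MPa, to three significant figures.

σ_allow = 300/2.1 = 142.9 MPa.
σ_h = pD/(2t) → p_allow = 2σ_allow t/D = 2×142.9×37.8/1420 = 7.606 MPa.

p_allow = 7.61 MPa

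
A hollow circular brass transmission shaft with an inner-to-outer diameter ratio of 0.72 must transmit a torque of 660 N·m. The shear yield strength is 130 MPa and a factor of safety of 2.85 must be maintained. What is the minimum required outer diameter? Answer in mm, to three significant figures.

τ_allow = 130/2.85 = 45.61 MPa.
For a hollow shaft τ = 16T/[πd_o³(1−k⁴)] with k = 0.72, so 1−k⁴ = 0.7313.
d_o³ = 16T/[π τ_allow (1−k⁴)] = 16×660000/(π×45.61×0.7313) = 100800 mm³.
d_o = 46.54 mm.

d_o = 46.5 mm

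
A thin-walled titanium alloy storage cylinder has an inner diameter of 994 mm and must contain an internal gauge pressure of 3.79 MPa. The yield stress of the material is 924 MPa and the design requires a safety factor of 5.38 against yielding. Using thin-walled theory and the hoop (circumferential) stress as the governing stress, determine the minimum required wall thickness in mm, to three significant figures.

σ_allow = 924/5.38 = 171.7 MPa.
Hoop stress σ_h = pD/(2t), so t = pD/(2σ_allow) = 3.79×994/(2×171.7) = 10.97 mm.

t = 11.0 mm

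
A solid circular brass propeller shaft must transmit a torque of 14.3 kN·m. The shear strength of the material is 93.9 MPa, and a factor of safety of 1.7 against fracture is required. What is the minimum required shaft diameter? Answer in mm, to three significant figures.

Allowable shear stress τ_allow = 93.9/1.7 = 55.24 MPa.
For a solid shaft τ = 16T/(πd³), so d³ = 16T/(π τ_allow) = 16×1.4300×10^7/(π×55.24) = 1.319×10^6 mm³.
d = (1.319×10^6)^(1/3) = 109.7 mm.

d = 110 mm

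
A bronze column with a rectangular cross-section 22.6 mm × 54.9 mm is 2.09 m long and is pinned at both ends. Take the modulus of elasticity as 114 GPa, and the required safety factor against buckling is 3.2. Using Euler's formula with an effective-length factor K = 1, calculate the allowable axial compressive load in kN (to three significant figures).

Buckling occurs about the weak axis: I_min = h·b³/12 = 54.9×22.6³/12 = 52810 mm⁴ (b = 22.6 mm is the smaller dimension).
Effective length L_e = KL = 1×2.09 m = 2090 mm.
Euler critical load P_cr = π²EI/L_e² = π²×114000×52810/2090² = 13600 N.
P_allow = P_cr/n = 13600/3.2 = 4251 N.

P_allow = 4.25 kN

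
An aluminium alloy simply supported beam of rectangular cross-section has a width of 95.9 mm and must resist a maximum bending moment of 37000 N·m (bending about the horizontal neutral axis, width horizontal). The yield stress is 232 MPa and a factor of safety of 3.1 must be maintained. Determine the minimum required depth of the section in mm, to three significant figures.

σ_allow = 232/3.1 = 74.84 MPa.
For a rectangular section σ = 6M/(bh²), so h² = 6M/(b σ_allow) = 6×3.7000×10^7/(95.9×74.84) = 30930 mm².
h = 175.9 mm.

h = 176 mm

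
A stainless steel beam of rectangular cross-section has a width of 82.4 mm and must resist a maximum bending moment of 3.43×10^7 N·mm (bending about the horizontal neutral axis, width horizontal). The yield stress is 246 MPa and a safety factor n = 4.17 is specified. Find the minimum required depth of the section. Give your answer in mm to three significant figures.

h = 206 mm

σ_allow = 246/4.17 = 58.99 MPa.
For a rectangular section σ = 6M/(bh²), so h² = 6M/(b σ_allow) = 6×3.4300×10^7/(82.4×58.99) = 42340 mm².
h = 205.8 mm.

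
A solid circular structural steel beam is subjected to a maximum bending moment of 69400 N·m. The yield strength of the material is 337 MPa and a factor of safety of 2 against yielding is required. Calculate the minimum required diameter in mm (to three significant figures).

σ_allow = 337/2 = 168.5 MPa.
For a solid circular section σ = 32M/(πd³), so d³ = 32M/(π σ_allow) = 32×6.9400×10^7/(π×168.5) = 4.195×10^6 mm³.
d = 161.3 mm.

d = 161 mm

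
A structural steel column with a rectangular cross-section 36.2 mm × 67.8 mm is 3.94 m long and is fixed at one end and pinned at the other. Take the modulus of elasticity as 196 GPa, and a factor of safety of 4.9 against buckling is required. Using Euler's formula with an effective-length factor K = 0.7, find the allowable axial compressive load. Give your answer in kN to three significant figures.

Buckling occurs about the weak axis: I_min = h·b³/12 = 67.8×36.2³/12 = 268000 mm⁴ (b = 36.2 mm is the smaller dimension).
Effective length L_e = KL = 0.7×3.94 m = 2758 mm.
Euler critical load P_cr = π²EI/L_e² = π²×196000×268000/2758² = 68160 N.
P_allow = P_cr/n = 68160/4.9 = 13910 N.

P_allow = 13.9 kN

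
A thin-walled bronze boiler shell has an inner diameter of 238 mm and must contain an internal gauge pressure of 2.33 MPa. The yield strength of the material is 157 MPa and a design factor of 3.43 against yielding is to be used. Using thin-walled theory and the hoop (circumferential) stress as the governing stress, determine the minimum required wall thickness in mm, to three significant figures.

σ_allow = 157/3.43 = 45.77 MPa.
Hoop stress σ_h = pD/(2t), so t = pD/(2σ_allow) = 2.33×238/(2×45.77) = 6.058 mm.

t = 6.06 mm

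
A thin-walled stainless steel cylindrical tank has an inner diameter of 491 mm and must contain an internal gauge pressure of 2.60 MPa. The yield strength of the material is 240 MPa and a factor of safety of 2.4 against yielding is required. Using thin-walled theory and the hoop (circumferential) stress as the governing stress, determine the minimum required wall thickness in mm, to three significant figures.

t = 6.38 mm

σ_allow = 240/2.4 = 100.0 MPa.
Hoop stress σ_h = pD/(2t), so t = pD/(2σ_allow) = 2.60×491/(2×100.0) = 6.383 mm.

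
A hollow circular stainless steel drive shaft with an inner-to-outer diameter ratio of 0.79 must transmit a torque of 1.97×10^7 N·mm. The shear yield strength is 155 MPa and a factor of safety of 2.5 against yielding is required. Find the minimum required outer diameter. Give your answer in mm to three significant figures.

τ_allow = 155/2.5 = 62.00 MPa.
For a hollow shaft τ = 16T/[πd_o³(1−k⁴)] with k = 0.79, so 1−k⁴ = 0.6105.
d_o³ = 16T/[π τ_allow (1−k⁴)] = 16×1.9700×10^7/(π×62.00×0.6105) = 2.651×10^6 mm³.
d_o = 138.4 mm.

d_o = 138 mm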